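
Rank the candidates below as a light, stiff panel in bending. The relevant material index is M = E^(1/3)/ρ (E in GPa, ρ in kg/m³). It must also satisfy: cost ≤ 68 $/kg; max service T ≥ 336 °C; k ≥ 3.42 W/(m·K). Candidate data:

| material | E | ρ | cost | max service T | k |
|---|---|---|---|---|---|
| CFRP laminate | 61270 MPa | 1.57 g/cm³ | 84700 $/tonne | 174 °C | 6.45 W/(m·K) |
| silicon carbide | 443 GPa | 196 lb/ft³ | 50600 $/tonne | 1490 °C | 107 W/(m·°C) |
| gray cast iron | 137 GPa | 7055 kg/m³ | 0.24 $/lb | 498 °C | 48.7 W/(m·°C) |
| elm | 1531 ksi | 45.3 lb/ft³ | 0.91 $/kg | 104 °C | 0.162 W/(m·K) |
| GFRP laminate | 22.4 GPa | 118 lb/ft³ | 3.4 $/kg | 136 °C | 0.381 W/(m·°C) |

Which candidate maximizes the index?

silicon carbide

Screen on constraints: cost ≤ 68 $/kg; max service T ≥ 336 °C; k ≥ 3.42 W/(m·K). Survivors: silicon carbide, gray cast iron.
Convert each candidate to consistent units, then evaluate M:
  silicon carbide: E = 443.0 GPa, ρ = 3140 kg/m³
  gray cast iron: E = 137.0 GPa, ρ = 7055 kg/m³
  silicon carbide: M = 2.43×10⁻³
  gray cast iron: M = 0.731×10⁻³
Highest index: silicon carbide.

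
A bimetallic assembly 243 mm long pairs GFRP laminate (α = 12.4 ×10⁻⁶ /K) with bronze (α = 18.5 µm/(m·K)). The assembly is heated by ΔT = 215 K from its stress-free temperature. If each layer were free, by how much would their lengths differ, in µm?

Δα = |12.4 − 18.5|×10⁻⁶/K = 6.10×10⁻⁶/K.
ΔL_mismatch = Δα·L·ΔT = 6.10×10⁻⁶ × 243.0 mm × 215.0 K = 319 µm.

319 µm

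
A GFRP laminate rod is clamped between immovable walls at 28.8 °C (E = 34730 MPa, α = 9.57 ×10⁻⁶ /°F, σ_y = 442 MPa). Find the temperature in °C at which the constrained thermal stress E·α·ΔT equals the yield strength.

E = 34730 MPa = 34.73 GPa.
α = 9.57×10⁻⁶/°F × 9/5 = 17.2×10⁻⁶/K.
E·α·ΔT = 442.0 MPa ⇒ ΔT = 442.0 / (34.73×10³ × 17.2×10⁻⁶) = 738.8 K.
T = 28.8 + 738.8 = 767.6 °C.

768 °C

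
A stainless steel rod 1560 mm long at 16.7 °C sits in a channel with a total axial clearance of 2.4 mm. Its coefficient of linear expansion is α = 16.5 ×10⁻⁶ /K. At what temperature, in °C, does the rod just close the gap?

110 °C

α·L₀·ΔT = 2.4 mm ⇒ ΔT = 2.4 / (16.5×10⁻⁶ × 1560.0) = 93.24 K.
T = 16.7 + 93.24 = 109.9 °C.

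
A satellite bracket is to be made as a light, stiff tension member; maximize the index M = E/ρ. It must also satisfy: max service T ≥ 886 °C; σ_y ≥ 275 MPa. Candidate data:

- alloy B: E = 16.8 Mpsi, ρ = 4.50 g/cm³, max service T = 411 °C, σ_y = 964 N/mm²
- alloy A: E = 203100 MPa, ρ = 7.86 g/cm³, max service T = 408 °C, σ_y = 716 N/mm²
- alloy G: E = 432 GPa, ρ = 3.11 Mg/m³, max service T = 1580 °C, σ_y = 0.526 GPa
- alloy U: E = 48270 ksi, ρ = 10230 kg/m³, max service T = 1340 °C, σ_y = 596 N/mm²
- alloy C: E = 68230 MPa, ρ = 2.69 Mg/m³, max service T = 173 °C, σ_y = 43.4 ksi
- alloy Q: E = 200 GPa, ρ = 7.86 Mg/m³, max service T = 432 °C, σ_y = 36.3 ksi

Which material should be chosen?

alloy G

Screen on constraints: max service T ≥ 886 °C; σ_y ≥ 275 MPa. Survivors: alloy G, alloy U.
Normalizing units and computing the index:
  alloy G: E = 432.0 GPa, ρ = 3110 kg/m³
  alloy U: E = 332.8 GPa, ρ = 10230 kg/m³
  alloy G: M = 139 MN·m/kg
  alloy U: M = 32.5 MN·m/kg
Alloy G ranks first.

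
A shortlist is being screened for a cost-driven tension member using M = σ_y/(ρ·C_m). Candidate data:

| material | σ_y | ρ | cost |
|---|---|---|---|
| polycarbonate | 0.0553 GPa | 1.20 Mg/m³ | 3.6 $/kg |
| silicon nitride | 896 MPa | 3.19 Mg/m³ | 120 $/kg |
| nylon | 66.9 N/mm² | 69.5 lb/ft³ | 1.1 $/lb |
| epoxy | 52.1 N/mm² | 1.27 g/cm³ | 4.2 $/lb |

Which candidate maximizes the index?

In SI units:
  polycarbonate: σ_y = 55.30 MPa, ρ = 1200 kg/m³, cost = 3.600 $/kg
  silicon nitride: σ_y = 896.0 MPa, ρ = 3190 kg/m³, cost = 120.0 $/kg
  nylon: σ_y = 66.90 MPa, ρ = 1113 kg/m³, cost = 2.425 $/kg
  epoxy: σ_y = 52.10 MPa, ρ = 1270 kg/m³, cost = 9.259 $/kg
  nylon: M = 24.8 kN·m per $
  polycarbonate: M = 12.8 kN·m per $
  epoxy: M = 4.43 kN·m per $
  silicon nitride: M = 2.34 kN·m per $
Nylon has the largest M.

nylon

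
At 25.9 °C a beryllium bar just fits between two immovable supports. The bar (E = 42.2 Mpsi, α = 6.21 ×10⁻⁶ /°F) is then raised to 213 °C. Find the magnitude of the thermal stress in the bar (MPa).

E = 42.2 Mpsi = 291.0 GPa.
α = 6.21×10⁻⁶/°F × 9/5 = 11.2×10⁻⁶/K.
ΔT = 187.1 K. Constrained thermal stress σ = E·α·ΔT = 291.0×10³ MPa × 11.2×10⁻⁶ × 187.1 = 609 MPa (compressive).

609 MPa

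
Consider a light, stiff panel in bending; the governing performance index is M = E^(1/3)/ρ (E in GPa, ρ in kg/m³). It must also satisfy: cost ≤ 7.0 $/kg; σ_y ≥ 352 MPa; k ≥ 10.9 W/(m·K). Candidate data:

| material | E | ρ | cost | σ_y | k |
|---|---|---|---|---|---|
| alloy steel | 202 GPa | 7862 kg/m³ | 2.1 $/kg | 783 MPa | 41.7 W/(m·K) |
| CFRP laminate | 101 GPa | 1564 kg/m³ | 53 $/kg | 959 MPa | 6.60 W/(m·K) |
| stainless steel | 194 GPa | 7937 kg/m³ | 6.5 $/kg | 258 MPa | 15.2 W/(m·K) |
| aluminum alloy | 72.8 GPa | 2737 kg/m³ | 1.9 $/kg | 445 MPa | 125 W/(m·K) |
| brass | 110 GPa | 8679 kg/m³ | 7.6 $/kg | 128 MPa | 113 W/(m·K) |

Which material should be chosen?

Screen on constraints: cost ≤ 7.0 $/kg; σ_y ≥ 352 MPa; k ≥ 10.9 W/(m·K). Survivors: alloy steel, aluminum alloy.
Computing M directly (units already consistent):
  aluminum alloy: M = 1.53×10⁻³
  alloy steel: M = 0.746×10⁻³
Aluminum alloy has the largest M.

aluminum alloy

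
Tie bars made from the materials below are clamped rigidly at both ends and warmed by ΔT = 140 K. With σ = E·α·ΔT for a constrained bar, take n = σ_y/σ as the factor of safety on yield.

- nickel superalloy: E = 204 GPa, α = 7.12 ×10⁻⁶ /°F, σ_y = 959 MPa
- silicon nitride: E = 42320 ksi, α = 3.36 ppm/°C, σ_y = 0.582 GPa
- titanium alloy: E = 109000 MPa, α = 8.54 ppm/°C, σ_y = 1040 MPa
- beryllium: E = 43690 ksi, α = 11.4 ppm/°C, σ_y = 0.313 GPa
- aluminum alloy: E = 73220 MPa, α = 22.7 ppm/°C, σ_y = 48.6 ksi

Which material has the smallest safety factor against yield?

beryllium

With everything in SI (GPa, ×10⁻⁶/K, MPa):
  nickel superalloy: E = 204.0, α = 12.8, σ_y = 959.0 → σ = 366 MPa, n = 2.62
  silicon nitride: E = 291.8, α = 3.36, σ_y = 582.0 → σ = 137 MPa, n = 4.24
  titanium alloy: E = 109.0, α = 8.54, σ_y = 1040 → σ = 130 MPa, n = 7.98
  beryllium: E = 301.2, α = 11.4, σ_y = 313.0 → σ = 481 MPa, n = 0.651
  aluminum alloy: E = 73.22, α = 22.7, σ_y = 335.1 → σ = 233 MPa, n = 1.44
Beryllium has the lowest safety factor, n = 0.651.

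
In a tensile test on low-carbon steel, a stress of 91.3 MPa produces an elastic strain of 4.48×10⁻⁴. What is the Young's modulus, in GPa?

E = σ/ε = 91.3 MPa / 4.48×10⁻⁴ = 203800 MPa = 204 GPa.

204 GPa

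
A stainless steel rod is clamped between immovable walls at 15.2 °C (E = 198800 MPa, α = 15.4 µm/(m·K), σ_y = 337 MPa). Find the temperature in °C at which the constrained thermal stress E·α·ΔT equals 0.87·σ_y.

111 °C

E = 198800 MPa = 198.8 GPa.
E·α·ΔT = 293.2 MPa ⇒ ΔT = 293.2 / (198.8×10³ × 15.4×10⁻⁶) = 95.77 K.
T = 15.2 + 95.77 = 111.0 °C.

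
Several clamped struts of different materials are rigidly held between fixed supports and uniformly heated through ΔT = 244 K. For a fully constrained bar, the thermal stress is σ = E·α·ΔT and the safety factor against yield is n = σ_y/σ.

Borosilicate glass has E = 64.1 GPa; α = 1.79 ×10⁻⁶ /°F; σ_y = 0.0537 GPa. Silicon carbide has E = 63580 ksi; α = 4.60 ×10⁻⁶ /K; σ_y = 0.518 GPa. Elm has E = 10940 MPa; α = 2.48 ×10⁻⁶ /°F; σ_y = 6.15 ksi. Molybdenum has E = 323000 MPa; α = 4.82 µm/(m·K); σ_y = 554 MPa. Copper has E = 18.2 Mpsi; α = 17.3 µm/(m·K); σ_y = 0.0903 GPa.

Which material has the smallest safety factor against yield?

copper

Per material, after unit conversion:
  borosilicate glass: E = 64.10, α = 3.22, σ_y = 53.70 → σ = 50.4 MPa, n = 1.07
  silicon carbide: E = 438.4, α = 4.60, σ_y = 518.0 → σ = 492 MPa, n = 1.05
  elm: E = 10.94, α = 4.46, σ_y = 42.40 → σ = 11.9 MPa, n = 3.56
  molybdenum: E = 323.0, α = 4.82, σ_y = 554.0 → σ = 380 MPa, n = 1.46
  copper: E = 125.5, α = 17.3, σ_y = 90.30 → σ = 530 MPa, n = 0.170
Copper has the lowest safety factor, n = 0.170.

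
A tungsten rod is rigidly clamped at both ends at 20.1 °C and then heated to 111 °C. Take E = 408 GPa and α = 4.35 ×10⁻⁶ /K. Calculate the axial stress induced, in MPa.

ΔT = 90.90 K. Constrained thermal stress σ = E·α·ΔT = 408.0×10³ MPa × 4.35×10⁻⁶ × 90.90 = 161 MPa (compressive).

161 MPa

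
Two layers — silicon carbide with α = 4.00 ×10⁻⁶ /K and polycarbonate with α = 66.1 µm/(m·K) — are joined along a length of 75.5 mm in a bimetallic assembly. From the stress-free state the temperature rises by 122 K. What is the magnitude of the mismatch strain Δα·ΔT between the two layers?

7.58×10⁻³

Δα = |4.00 − 66.1|×10⁻⁶/K = 62.1×10⁻⁶/K.
Mismatch strain = Δα·ΔT = 62.1×10⁻⁶ × 122.0 = 7.58×10⁻³.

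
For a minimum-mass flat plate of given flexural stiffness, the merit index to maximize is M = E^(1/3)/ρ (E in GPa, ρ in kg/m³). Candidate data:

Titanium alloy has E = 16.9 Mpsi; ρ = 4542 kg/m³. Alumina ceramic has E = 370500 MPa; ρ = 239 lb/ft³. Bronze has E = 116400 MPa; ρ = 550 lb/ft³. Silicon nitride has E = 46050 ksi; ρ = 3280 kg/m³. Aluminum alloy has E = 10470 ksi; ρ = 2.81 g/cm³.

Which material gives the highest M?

silicon nitride

Normalizing units and computing the index:
  titanium alloy: E = 116.5 GPa, ρ = 4542 kg/m³
  alumina ceramic: E = 370.5 GPa, ρ = 3828 kg/m³
  bronze: E = 116.4 GPa, ρ = 8810 kg/m³
  silicon nitride: E = 317.5 GPa, ρ = 3280 kg/m³
  aluminum alloy: E = 72.19 GPa, ρ = 2810 kg/m³
  silicon nitride: M = 2.08×10⁻³
  alumina ceramic: M = 1.88×10⁻³
  aluminum alloy: M = 1.48×10⁻³
  titanium alloy: M = 1.08×10⁻³
  bronze: M = 0.554×10⁻³
The maximum is for silicon nitride.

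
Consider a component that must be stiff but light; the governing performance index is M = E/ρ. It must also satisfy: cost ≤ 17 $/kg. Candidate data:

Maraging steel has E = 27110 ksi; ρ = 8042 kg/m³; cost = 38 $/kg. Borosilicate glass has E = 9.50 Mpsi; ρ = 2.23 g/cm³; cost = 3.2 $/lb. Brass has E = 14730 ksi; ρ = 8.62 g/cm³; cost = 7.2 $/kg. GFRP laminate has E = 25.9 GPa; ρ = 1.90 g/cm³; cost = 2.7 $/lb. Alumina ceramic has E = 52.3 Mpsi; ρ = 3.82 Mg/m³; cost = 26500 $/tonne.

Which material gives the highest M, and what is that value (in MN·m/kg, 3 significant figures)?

borosilicate glass, M = 29.4 MN·m/kg

Screen on constraints: cost ≤ 17 $/kg. Survivors: borosilicate glass, brass, GFRP laminate.
Normalizing units and computing the index:
  borosilicate glass: E = 65.50 GPa, ρ = 2230 kg/m³
  brass: E = 101.6 GPa, ρ = 8620 kg/m³
  GFRP laminate: E = 25.90 GPa, ρ = 1900 kg/m³
  borosilicate glass: M = 29.4 MN·m/kg
  GFRP laminate: M = 13.6 MN·m/kg
  brass: M = 11.8 MN·m/kg
The maximum is for borosilicate glass.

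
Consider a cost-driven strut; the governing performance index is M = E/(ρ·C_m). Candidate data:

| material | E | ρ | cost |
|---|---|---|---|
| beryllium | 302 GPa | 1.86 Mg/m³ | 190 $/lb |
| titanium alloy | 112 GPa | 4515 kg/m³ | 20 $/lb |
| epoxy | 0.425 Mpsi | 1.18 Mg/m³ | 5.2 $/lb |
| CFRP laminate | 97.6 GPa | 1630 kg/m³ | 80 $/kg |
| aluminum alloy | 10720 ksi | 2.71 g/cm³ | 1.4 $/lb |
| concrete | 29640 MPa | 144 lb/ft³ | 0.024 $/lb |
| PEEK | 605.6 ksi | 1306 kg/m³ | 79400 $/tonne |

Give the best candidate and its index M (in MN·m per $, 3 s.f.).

Putting every candidate on a common basis:
  beryllium: E = 302.0 GPa, ρ = 1860 kg/m³, cost = 418.9 $/kg
  titanium alloy: E = 112.0 GPa, ρ = 4515 kg/m³, cost = 44.09 $/kg
  epoxy: E = 2.930 GPa, ρ = 1180 kg/m³, cost = 11.46 $/kg
  CFRP laminate: E = 97.60 GPa, ρ = 1630 kg/m³, cost = 80.00 $/kg
  aluminum alloy: E = 73.91 GPa, ρ = 2710 kg/m³, cost = 3.086 $/kg
  concrete: E = 29.64 GPa, ρ = 2307 kg/m³, cost = 0.05291 $/kg
  PEEK: E = 4.175 GPa, ρ = 1306 kg/m³, cost = 79.40 $/kg
  concrete: M = 243 MN·m per $
  aluminum alloy: M = 8.84 MN·m per $
  CFRP laminate: M = 0.748 MN·m per $
  titanium alloy: M = 0.563 MN·m per $
  beryllium: M = 0.388 MN·m per $
  epoxy: M = 0.217 MN·m per $
  PEEK: M = 0.0403 MN·m per $
Concrete ranks first.

concrete, M = 243 MN·m per $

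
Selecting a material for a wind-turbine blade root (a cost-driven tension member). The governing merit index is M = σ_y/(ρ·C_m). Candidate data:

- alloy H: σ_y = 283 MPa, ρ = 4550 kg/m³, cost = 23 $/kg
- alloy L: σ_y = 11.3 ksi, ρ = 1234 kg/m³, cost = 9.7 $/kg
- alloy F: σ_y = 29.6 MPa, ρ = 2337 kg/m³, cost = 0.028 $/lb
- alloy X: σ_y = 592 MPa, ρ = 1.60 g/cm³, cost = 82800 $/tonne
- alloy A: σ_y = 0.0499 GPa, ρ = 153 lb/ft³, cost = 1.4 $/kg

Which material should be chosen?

In SI units:
  alloy H: σ_y = 283.0 MPa, ρ = 4550 kg/m³, cost = 23.00 $/kg
  alloy L: σ_y = 77.91 MPa, ρ = 1234 kg/m³, cost = 9.700 $/kg
  alloy F: σ_y = 29.60 MPa, ρ = 2337 kg/m³, cost = 0.06173 $/kg
  alloy X: σ_y = 592.0 MPa, ρ = 1600 kg/m³, cost = 82.80 $/kg
  alloy A: σ_y = 49.90 MPa, ρ = 2451 kg/m³, cost = 1.400 $/kg
  alloy F: M = 205 kN·m per $
  alloy A: M = 14.5 kN·m per $
  alloy L: M = 6.51 kN·m per $
  alloy X: M = 4.47 kN·m per $
  alloy H: M = 2.70 kN·m per $
The maximum is for alloy F.

alloy F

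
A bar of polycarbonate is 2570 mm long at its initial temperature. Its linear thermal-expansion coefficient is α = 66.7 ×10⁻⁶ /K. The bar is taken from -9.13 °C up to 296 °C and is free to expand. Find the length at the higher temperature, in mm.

2622.3 mm

ΔT = 296 − (-9.13) = 305.1 K.
ΔL = α·L₀·ΔT = 66.7×10⁻⁶ × 2570 mm × 305.1 K = 52.3 mm.
L = L₀ + ΔL = 2570 + 52.3 = 2622.3 mm.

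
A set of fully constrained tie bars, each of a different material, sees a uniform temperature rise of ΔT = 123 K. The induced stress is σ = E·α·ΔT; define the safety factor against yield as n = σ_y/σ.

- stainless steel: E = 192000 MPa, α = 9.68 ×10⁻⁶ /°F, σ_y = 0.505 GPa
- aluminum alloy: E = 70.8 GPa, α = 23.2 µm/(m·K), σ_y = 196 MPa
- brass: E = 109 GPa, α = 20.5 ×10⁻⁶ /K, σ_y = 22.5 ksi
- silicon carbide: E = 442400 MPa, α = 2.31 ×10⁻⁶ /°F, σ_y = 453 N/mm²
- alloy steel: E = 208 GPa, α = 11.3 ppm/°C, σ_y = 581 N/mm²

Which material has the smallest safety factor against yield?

With everything in SI (GPa, ×10⁻⁶/K, MPa):
  stainless steel: E = 192.0, α = 17.4, σ_y = 505.0 → σ = 411 MPa, n = 1.23
  aluminum alloy: E = 70.80, α = 23.2, σ_y = 196.0 → σ = 202 MPa, n = 0.970
  brass: E = 109.0, α = 20.5, σ_y = 155.1 → σ = 275 MPa, n = 0.564
  silicon carbide: E = 442.4, α = 4.16, σ_y = 453.0 → σ = 226 MPa, n = 2.00
  alloy steel: E = 208.0, α = 11.3, σ_y = 581.0 → σ = 289 MPa, n = 2.01
Brass has the lowest safety factor, n = 0.564.

brass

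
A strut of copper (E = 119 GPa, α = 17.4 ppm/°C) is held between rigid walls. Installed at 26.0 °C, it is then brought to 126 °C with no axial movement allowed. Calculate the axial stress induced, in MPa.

207 MPa

ΔT = 100.0 K. Constrained thermal stress σ = E·α·ΔT = 119.0×10³ MPa × 17.4×10⁻⁶ × 100.0 = 207 MPa (compressive).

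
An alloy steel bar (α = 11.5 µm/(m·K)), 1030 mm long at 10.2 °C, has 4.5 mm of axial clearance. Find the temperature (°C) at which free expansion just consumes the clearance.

α·L₀·ΔT = 4.5 mm ⇒ ΔT = 4.5 / (11.5×10⁻⁶ × 1030.0) = 379.9 K.
T = 10.2 + 379.9 = 390.1 °C.

390 °C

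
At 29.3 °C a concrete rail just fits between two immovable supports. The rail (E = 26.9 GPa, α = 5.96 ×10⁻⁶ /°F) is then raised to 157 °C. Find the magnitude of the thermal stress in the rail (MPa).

36.9 MPa

α = 5.96×10⁻⁶/°F × 9/5 = 10.7×10⁻⁶/K.
ΔT = 127.7 K. Constrained thermal stress σ = E·α·ΔT = 26.90×10³ MPa × 10.7×10⁻⁶ × 127.7 = 36.9 MPa (compressive).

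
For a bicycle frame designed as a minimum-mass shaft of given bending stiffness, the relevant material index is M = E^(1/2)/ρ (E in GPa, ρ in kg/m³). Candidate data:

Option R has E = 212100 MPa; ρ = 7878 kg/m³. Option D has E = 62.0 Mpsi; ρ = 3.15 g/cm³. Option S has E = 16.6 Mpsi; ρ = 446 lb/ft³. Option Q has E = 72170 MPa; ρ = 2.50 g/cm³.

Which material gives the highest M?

option D

Convert each candidate to consistent units, then evaluate M:
  option R: E = 212.1 GPa, ρ = 7878 kg/m³
  option D: E = 427.5 GPa, ρ = 3150 kg/m³
  option S: E = 114.5 GPa, ρ = 7144 kg/m³
  option Q: E = 72.17 GPa, ρ = 2500 kg/m³
  option D: M = 6.56×10⁻³
  option Q: M = 3.40×10⁻³
  option R: M = 1.85×10⁻³
  option S: M = 1.50×10⁻³
The maximum is for option D.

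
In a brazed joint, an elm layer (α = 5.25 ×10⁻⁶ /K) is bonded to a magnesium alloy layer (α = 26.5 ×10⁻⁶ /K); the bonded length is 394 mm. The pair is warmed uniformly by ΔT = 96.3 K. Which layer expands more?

α(elm) = 5.25×10⁻⁶/K vs α(magnesium alloy) = 26.5×10⁻⁶/K.
Higher α expands more for the same ΔT: magnesium alloy.

magnesium alloy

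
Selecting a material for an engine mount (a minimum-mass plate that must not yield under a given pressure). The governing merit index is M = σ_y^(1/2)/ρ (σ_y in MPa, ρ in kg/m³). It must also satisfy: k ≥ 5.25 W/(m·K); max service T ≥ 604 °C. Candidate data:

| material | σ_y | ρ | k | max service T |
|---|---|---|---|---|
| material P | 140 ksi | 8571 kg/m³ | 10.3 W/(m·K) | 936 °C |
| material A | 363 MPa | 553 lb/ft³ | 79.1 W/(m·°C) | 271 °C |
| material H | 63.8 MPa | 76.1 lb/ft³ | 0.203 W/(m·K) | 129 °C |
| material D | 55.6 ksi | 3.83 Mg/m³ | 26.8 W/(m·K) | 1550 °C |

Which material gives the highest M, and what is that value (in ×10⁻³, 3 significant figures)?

material D, M = 5.11×10⁻³

Screen on constraints: k ≥ 5.25 W/(m·K); max service T ≥ 604 °C. Survivors: material P, material D.
Normalizing units and computing the index:
  material P: σ_y = 965.3 MPa, ρ = 8571 kg/m³
  material D: σ_y = 383.3 MPa, ρ = 3830 kg/m³
  material D: M = 5.11×10⁻³
  material P: M = 3.62×10⁻³
Highest index: material D.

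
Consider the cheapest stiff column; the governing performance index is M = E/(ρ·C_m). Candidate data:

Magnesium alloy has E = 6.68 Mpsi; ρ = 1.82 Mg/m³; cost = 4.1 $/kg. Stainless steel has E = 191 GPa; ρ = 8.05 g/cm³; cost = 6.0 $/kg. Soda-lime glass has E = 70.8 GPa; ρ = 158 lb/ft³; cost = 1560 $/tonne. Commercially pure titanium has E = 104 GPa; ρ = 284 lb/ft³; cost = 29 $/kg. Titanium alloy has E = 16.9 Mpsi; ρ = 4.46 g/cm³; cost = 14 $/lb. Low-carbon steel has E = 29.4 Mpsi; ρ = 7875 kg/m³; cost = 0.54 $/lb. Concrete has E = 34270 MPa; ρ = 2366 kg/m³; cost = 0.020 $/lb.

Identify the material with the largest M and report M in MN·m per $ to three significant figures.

Putting every candidate on a common basis:
  magnesium alloy: E = 46.06 GPa, ρ = 1820 kg/m³, cost = 4.100 $/kg
  stainless steel: E = 191.0 GPa, ρ = 8050 kg/m³, cost = 6.000 $/kg
  soda-lime glass: E = 70.80 GPa, ρ = 2531 kg/m³, cost = 1.560 $/kg
  commercially pure titanium: E = 104.0 GPa, ρ = 4549 kg/m³, cost = 29.00 $/kg
  titanium alloy: E = 116.5 GPa, ρ = 4460 kg/m³, cost = 30.86 $/kg
  low-carbon steel: E = 202.7 GPa, ρ = 7875 kg/m³, cost = 1.190 $/kg
  concrete: E = 34.27 GPa, ρ = 2366 kg/m³, cost = 0.04409 $/kg
  concrete: M = 329 MN·m per $
  low-carbon steel: M = 21.6 MN·m per $
  soda-lime glass: M = 17.9 MN·m per $
  magnesium alloy: M = 6.17 MN·m per $
  stainless steel: M = 3.95 MN·m per $
  titanium alloy: M = 0.846 MN·m per $
  commercially pure titanium: M = 0.788 MN·m per $
The maximum is for concrete.

concrete, M = 329 MN·m per $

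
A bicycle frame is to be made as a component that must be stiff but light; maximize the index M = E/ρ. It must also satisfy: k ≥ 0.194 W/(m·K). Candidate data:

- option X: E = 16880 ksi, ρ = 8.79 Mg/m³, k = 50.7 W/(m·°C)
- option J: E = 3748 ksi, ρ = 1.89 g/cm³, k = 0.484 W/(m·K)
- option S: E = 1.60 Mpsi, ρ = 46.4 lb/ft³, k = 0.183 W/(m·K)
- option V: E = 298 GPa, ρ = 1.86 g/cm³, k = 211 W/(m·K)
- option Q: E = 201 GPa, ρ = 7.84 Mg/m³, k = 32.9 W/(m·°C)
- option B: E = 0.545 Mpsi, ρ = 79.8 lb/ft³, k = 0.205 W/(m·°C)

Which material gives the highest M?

Screen on constraints: k ≥ 0.194 W/(m·K). Survivors: option X, option J, option V, option Q, option B.
In SI units:
  option X: E = 116.4 GPa, ρ = 8790 kg/m³
  option J: E = 25.84 GPa, ρ = 1890 kg/m³
  option V: E = 298.0 GPa, ρ = 1860 kg/m³
  option Q: E = 201.0 GPa, ρ = 7840 kg/m³
  option B: E = 3.758 GPa, ρ = 1278 kg/m³
  option V: M = 160 MN·m/kg
  option Q: M = 25.6 MN·m/kg
  option J: M = 13.7 MN·m/kg
  option X: M = 13.2 MN·m/kg
  option B: M = 2.94 MN·m/kg
The maximum is for option V.

option V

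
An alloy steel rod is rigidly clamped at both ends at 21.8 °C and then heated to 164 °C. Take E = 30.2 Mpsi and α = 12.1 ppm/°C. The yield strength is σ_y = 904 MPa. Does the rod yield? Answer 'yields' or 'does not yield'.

does not yield

E = 30.2 Mpsi = 208.2 GPa.
ΔT = 142.2 K. Constrained thermal stress σ = E·α·ΔT = 208.2×10³ MPa × 12.1×10⁻⁶ × 142.2 = 358 MPa (compressive).
Compare to σ_y = 904 MPa: σ < σ_y, so it does not yield.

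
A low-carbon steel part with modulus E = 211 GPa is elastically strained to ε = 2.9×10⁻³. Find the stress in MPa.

σ = E·ε = 211000 MPa × 2.9×10⁻³ = 612 MPa.

612 MPa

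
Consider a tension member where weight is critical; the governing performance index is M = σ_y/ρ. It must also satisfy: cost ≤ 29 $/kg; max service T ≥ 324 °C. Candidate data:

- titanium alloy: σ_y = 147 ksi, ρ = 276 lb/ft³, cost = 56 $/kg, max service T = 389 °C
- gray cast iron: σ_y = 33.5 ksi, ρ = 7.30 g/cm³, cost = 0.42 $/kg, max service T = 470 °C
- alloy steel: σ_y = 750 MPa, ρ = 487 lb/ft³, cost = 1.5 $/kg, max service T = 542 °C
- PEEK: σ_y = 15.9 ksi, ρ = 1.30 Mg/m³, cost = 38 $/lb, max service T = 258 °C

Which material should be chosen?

Screen on constraints: cost ≤ 29 $/kg; max service T ≥ 324 °C. Survivors: gray cast iron, alloy steel.
Normalizing units and computing the index:
  gray cast iron: σ_y = 231.0 MPa, ρ = 7300 kg/m³
  alloy steel: σ_y = 750.0 MPa, ρ = 7801 kg/m³
  alloy steel: M = 96.1 kN·m/kg
  gray cast iron: M = 31.6 kN·m/kg
Alloy steel ranks first.

alloy steel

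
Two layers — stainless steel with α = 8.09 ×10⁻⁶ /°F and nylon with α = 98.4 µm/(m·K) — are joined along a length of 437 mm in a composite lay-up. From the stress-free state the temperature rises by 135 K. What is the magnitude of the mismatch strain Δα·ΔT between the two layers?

stainless steel: α = 8.09×10⁻⁶/°F × 9/5 = 14.6×10⁻⁶/K.
Δα = |14.6 − 98.4|×10⁻⁶/K = 83.8×10⁻⁶/K.
Mismatch strain = Δα·ΔT = 83.8×10⁻⁶ × 135.0 = 0.0113.

0.0113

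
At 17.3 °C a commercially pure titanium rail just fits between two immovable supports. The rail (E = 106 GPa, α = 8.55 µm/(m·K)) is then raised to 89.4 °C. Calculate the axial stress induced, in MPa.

ΔT = 72.10 K. Constrained thermal stress σ = E·α·ΔT = 106.0×10³ MPa × 8.55×10⁻⁶ × 72.10 = 65.3 MPa (compressive).

65.3 MPa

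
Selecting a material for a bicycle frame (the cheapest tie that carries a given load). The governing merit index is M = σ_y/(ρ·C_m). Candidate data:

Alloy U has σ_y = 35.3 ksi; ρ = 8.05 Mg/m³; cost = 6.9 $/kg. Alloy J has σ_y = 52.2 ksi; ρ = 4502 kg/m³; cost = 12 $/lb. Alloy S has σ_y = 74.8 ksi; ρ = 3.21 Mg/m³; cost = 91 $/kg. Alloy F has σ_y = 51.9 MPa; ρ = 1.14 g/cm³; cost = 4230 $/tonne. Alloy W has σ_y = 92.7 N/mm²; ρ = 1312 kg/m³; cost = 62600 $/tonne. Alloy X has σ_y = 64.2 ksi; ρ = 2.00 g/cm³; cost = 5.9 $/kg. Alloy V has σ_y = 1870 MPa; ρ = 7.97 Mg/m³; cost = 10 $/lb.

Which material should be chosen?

alloy X

Normalizing units and computing the index:
  alloy U: σ_y = 243.4 MPa, ρ = 8050 kg/m³, cost = 6.900 $/kg
  alloy J: σ_y = 359.9 MPa, ρ = 4502 kg/m³, cost = 26.46 $/kg
  alloy S: σ_y = 515.7 MPa, ρ = 3210 kg/m³, cost = 91.00 $/kg
  alloy F: σ_y = 51.90 MPa, ρ = 1140 kg/m³, cost = 4.230 $/kg
  alloy W: σ_y = 92.70 MPa, ρ = 1312 kg/m³, cost = 62.60 $/kg
  alloy X: σ_y = 442.6 MPa, ρ = 2000 kg/m³, cost = 5.900 $/kg
  alloy V: σ_y = 1870 MPa, ρ = 7970 kg/m³, cost = 22.05 $/kg
  alloy X: M = 37.5 kN·m per $
  alloy F: M = 10.8 kN·m per $
  alloy V: M = 10.6 kN·m per $
  alloy U: M = 4.38 kN·m per $
  alloy J: M = 3.02 kN·m per $
  alloy S: M = 1.77 kN·m per $
  alloy W: M = 1.13 kN·m per $
Alloy X ranks first.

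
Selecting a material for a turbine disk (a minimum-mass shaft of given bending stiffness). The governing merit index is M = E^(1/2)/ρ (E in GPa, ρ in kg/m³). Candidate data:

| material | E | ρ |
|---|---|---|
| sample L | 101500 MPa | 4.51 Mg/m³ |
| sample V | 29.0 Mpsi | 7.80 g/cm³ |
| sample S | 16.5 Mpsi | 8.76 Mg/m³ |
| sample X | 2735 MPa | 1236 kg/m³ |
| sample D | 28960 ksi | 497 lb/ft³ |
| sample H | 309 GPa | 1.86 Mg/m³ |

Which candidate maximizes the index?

sample H

Putting every candidate on a common basis:
  sample L: E = 101.5 GPa, ρ = 4510 kg/m³
  sample V: E = 199.9 GPa, ρ = 7800 kg/m³
  sample S: E = 113.8 GPa, ρ = 8760 kg/m³
  sample X: E = 2.735 GPa, ρ = 1236 kg/m³
  sample D: E = 199.7 GPa, ρ = 7961 kg/m³
  sample H: E = 309.0 GPa, ρ = 1860 kg/m³
  sample H: M = 9.45×10⁻³
  sample L: M = 2.23×10⁻³
  sample V: M = 1.81×10⁻³
  sample D: M = 1.77×10⁻³
  sample X: M = 1.34×10⁻³
  sample S: M = 1.22×10⁻³
Highest index: sample H.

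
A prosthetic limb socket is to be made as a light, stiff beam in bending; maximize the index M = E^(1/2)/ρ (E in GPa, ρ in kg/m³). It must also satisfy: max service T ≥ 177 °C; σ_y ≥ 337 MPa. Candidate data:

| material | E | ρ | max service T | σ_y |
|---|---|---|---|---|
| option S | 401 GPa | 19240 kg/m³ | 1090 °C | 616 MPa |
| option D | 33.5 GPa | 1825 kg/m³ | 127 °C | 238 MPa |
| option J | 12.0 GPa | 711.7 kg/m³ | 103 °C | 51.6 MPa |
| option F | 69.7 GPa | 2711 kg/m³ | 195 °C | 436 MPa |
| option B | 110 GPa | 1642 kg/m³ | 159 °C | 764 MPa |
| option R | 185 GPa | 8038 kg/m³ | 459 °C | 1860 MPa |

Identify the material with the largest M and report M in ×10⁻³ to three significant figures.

option F, M = 3.08×10⁻³

Screen on constraints: max service T ≥ 177 °C; σ_y ≥ 337 MPa. Survivors: option S, option F, option R.
Per-candidate index values:
  option F: M = 3.08×10⁻³
  option R: M = 1.69×10⁻³
  option S: M = 1.04×10⁻³
Option F ranks first.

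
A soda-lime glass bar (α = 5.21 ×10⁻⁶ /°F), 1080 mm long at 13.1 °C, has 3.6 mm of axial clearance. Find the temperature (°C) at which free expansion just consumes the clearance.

369 °C

α = 5.21×10⁻⁶/°F × 9/5 = 9.38×10⁻⁶/K.
α·L₀·ΔT = 3.6 mm ⇒ ΔT = 3.6 / (9.38×10⁻⁶ × 1080.0) = 355.4 K.
T = 13.1 + 355.4 = 368.5 °C.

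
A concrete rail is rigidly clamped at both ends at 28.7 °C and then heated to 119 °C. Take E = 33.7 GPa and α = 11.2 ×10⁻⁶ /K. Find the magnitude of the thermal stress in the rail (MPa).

34.1 MPa

ΔT = 90.30 K. Constrained thermal stress σ = E·α·ΔT = 33.70×10³ MPa × 11.2×10⁻⁶ × 90.30 = 34.1 MPa (compressive).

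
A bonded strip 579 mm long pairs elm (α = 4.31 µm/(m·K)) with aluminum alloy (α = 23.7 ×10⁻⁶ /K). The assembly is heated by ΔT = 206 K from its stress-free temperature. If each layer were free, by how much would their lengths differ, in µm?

Δα = |4.31 − 23.7|×10⁻⁶/K = 19.4×10⁻⁶/K.
ΔL_mismatch = Δα·L·ΔT = 19.4×10⁻⁶ × 579.0 mm × 206.0 K = 2310 µm.

2310 µm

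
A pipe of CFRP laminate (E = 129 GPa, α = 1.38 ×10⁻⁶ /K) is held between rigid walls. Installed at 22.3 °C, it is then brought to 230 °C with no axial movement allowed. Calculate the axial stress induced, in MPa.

37.0 MPa

ΔT = 207.7 K. Constrained thermal stress σ = E·α·ΔT = 129.0×10³ MPa × 1.38×10⁻⁶ × 207.7 = 37.0 MPa (compressive).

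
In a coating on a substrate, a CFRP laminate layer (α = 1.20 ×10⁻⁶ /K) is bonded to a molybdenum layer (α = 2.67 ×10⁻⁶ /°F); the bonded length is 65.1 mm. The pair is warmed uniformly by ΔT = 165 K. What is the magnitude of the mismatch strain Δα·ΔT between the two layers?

molybdenum: α = 2.67×10⁻⁶/°F × 9/5 = 4.81×10⁻⁶/K.
Δα = |1.20 − 4.81|×10⁻⁶/K = 3.61×10⁻⁶/K.
Mismatch strain = Δα·ΔT = 3.61×10⁻⁶ × 165.0 = 5.95×10⁻⁴.

5.95×10⁻⁴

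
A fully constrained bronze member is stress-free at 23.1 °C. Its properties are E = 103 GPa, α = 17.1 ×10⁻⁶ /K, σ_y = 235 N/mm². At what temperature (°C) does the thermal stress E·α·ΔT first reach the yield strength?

σ_y = 235 N/mm² = 235.0 MPa.
E·α·ΔT = 235.0 MPa ⇒ ΔT = 235.0 / (103.0×10³ × 17.1×10⁻⁶) = 133.4 K.
T = 23.1 + 133.4 = 156.5 °C.

157 °C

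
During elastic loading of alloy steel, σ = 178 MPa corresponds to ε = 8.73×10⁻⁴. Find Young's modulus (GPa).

204 GPa

E = σ/ε = 178 MPa / 8.73×10⁻⁴ = 203900 MPa = 204 GPa.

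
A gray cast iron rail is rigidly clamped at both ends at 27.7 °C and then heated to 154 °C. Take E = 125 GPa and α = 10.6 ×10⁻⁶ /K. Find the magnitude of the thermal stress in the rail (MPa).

ΔT = 126.3 K. Constrained thermal stress σ = E·α·ΔT = 125.0×10³ MPa × 10.6×10⁻⁶ × 126.3 = 167 MPa (compressive).

167 MPa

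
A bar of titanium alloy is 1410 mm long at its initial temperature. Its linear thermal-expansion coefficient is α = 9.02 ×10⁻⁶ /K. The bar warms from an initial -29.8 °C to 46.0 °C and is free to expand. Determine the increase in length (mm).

0.964 mm

ΔT = 46.0 − (-29.8) = 75.80 K.
ΔL = α·L₀·ΔT = 9.02×10⁻⁶ × 1410 mm × 75.80 K = 0.964 mm.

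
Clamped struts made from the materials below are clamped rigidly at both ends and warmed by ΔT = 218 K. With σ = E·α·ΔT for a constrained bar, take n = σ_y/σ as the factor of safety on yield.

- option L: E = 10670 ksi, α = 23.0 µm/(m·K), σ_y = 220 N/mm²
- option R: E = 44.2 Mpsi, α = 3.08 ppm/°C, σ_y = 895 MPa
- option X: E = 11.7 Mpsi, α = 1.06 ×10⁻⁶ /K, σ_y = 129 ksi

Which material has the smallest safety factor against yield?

option L

In consistent units (E in GPa, α in ×10⁻⁶/K, σ_y in MPa):
  option L: E = 73.57, α = 23.0, σ_y = 220.0 → σ = 369 MPa, n = 0.596
  option R: E = 304.7, α = 3.08, σ_y = 895.0 → σ = 205 MPa, n = 4.37
  option X: E = 80.67, α = 1.06, σ_y = 889.4 → σ = 18.6 MPa, n = 47.7
The minimum is option L at n = 0.596.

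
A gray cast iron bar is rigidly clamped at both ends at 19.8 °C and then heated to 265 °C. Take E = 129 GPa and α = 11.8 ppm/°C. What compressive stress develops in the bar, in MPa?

ΔT = 245.2 K. Constrained thermal stress σ = E·α·ΔT = 129.0×10³ MPa × 11.8×10⁻⁶ × 245.2 = 373 MPa (compressive).

373 MPa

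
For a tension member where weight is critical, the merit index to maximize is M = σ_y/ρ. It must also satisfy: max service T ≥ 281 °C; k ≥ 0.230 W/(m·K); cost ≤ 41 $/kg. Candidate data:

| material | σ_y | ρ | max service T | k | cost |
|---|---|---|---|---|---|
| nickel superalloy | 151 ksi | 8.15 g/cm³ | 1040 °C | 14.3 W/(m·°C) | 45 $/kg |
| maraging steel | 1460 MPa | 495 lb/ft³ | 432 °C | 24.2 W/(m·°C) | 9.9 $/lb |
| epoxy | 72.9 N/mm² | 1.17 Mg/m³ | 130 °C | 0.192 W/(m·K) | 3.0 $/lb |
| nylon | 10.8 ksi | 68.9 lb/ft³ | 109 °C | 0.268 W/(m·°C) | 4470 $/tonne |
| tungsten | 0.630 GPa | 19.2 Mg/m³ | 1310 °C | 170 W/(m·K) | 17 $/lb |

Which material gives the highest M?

Screen on constraints: max service T ≥ 281 °C; k ≥ 0.230 W/(m·K); cost ≤ 41 $/kg. Survivors: maraging steel, tungsten.
Putting every candidate on a common basis:
  maraging steel: σ_y = 1460 MPa, ρ = 7929 kg/m³
  tungsten: σ_y = 630.0 MPa, ρ = 19200 kg/m³
  maraging steel: M = 184 kN·m/kg
  tungsten: M = 32.8 kN·m/kg
Highest index: maraging steel.

maraging steel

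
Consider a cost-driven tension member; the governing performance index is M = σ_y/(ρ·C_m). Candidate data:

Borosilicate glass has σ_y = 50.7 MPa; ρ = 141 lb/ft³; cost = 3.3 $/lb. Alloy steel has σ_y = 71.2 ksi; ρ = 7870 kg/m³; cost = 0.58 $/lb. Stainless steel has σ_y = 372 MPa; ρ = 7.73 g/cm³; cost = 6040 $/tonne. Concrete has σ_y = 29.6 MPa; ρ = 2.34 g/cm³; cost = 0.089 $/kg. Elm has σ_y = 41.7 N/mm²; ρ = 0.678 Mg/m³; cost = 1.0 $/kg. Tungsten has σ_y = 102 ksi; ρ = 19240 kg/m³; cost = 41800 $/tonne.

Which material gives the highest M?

concrete

Convert each candidate to consistent units, then evaluate M:
  borosilicate glass: σ_y = 50.70 MPa, ρ = 2259 kg/m³, cost = 7.275 $/kg
  alloy steel: σ_y = 490.9 MPa, ρ = 7870 kg/m³, cost = 1.279 $/kg
  stainless steel: σ_y = 372.0 MPa, ρ = 7730 kg/m³, cost = 6.040 $/kg
  concrete: σ_y = 29.60 MPa, ρ = 2340 kg/m³, cost = 0.08900 $/kg
  elm: σ_y = 41.70 MPa, ρ = 678.0 kg/m³, cost = 1.000 $/kg
  tungsten: σ_y = 703.3 MPa, ρ = 19240 kg/m³, cost = 41.80 $/kg
  concrete: M = 142 kN·m per $
  elm: M = 61.5 kN·m per $
  alloy steel: M = 48.8 kN·m per $
  stainless steel: M = 7.97 kN·m per $
  borosilicate glass: M = 3.09 kN·m per $
  tungsten: M = 0.874 kN·m per $
Concrete has the largest M.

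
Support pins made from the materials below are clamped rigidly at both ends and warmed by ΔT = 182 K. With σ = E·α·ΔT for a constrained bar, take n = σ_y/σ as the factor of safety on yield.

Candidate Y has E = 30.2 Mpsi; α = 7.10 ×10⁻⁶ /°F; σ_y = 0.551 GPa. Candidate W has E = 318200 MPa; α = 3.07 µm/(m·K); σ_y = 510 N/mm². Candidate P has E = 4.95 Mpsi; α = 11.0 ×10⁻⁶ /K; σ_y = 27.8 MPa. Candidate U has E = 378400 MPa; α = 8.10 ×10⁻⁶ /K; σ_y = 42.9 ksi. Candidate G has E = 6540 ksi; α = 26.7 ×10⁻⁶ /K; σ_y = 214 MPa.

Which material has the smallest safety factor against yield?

With everything in SI (GPa, ×10⁻⁶/K, MPa):
  candidate Y: E = 208.2, α = 12.8, σ_y = 551.0 → σ = 484 MPa, n = 1.14
  candidate W: E = 318.2, α = 3.07, σ_y = 510.0 → σ = 178 MPa, n = 2.87
  candidate P: E = 34.13, α = 11.0, σ_y = 27.80 → σ = 68.3 MPa, n = 0.407
  candidate U: E = 378.4, α = 8.10, σ_y = 295.8 → σ = 558 MPa, n = 0.530
  candidate G: E = 45.09, α = 26.7, σ_y = 214.0 → σ = 219 MPa, n = 0.977
Smallest n: candidate P with n = 0.407.

candidate P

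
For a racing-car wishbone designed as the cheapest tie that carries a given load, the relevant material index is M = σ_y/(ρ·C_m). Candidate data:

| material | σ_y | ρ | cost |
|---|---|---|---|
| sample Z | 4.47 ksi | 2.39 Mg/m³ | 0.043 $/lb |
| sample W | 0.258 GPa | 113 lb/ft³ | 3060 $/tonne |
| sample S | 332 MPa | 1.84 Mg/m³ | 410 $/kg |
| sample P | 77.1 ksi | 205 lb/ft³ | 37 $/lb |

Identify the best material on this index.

sample Z

After converting to SI:
  sample Z: σ_y = 30.82 MPa, ρ = 2390 kg/m³, cost = 0.09480 $/kg
  sample W: σ_y = 258.0 MPa, ρ = 1810 kg/m³, cost = 3.060 $/kg
  sample S: σ_y = 332.0 MPa, ρ = 1840 kg/m³, cost = 410.0 $/kg
  sample P: σ_y = 531.6 MPa, ρ = 3284 kg/m³, cost = 81.57 $/kg
  sample Z: M = 136 kN·m per $
  sample W: M = 46.6 kN·m per $
  sample P: M = 1.98 kN·m per $
  sample S: M = 0.440 kN·m per $
Sample Z has the largest M.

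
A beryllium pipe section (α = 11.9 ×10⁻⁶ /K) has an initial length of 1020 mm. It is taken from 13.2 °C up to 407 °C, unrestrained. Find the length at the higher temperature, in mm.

ΔT = 407 − 13.2 = 393.8 K.
ΔL = α·L₀·ΔT = 11.9×10⁻⁶ × 1020 mm × 393.8 K = 4.78 mm.
L = L₀ + ΔL = 1020 + 4.78 = 1024.8 mm.

1024.8 mm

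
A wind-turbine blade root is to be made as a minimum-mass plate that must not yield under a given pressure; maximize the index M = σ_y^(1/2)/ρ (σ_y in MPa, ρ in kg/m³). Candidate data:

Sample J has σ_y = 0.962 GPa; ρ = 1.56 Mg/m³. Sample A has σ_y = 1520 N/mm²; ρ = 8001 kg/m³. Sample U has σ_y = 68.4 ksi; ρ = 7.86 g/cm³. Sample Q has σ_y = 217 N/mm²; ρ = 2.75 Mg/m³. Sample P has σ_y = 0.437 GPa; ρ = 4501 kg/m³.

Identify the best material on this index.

Putting every candidate on a common basis:
  sample J: σ_y = 962.0 MPa, ρ = 1560 kg/m³
  sample A: σ_y = 1520 MPa, ρ = 8001 kg/m³
  sample U: σ_y = 471.6 MPa, ρ = 7860 kg/m³
  sample Q: σ_y = 217.0 MPa, ρ = 2750 kg/m³
  sample P: σ_y = 437.0 MPa, ρ = 4501 kg/m³
  sample J: M = 19.9×10⁻³
  sample Q: M = 5.36×10⁻³
  sample A: M = 4.87×10⁻³
  sample P: M = 4.64×10⁻³
  sample U: M = 2.76×10⁻³
Highest index: sample J.

sample J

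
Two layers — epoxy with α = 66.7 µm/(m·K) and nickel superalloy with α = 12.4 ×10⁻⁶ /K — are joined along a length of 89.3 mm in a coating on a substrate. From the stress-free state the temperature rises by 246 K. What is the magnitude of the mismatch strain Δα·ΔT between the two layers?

Δα = |66.7 − 12.4|×10⁻⁶/K = 54.3×10⁻⁶/K.
Mismatch strain = Δα·ΔT = 54.3×10⁻⁶ × 246.0 = 0.0134.

0.0134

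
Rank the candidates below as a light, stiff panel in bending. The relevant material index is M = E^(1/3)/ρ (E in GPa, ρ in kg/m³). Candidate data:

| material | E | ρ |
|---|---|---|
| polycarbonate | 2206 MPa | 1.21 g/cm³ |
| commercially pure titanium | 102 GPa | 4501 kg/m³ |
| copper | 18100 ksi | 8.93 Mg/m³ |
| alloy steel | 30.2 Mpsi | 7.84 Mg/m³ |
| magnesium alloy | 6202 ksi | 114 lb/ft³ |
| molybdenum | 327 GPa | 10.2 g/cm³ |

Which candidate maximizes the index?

Putting every candidate on a common basis:
  polycarbonate: E = 2.206 GPa, ρ = 1210 kg/m³
  commercially pure titanium: E = 102.0 GPa, ρ = 4501 kg/m³
  copper: E = 124.8 GPa, ρ = 8930 kg/m³
  alloy steel: E = 208.2 GPa, ρ = 7840 kg/m³
  magnesium alloy: E = 42.76 GPa, ρ = 1826 kg/m³
  molybdenum: E = 327.0 GPa, ρ = 10200 kg/m³
  magnesium alloy: M = 1.91×10⁻³
  polycarbonate: M = 1.08×10⁻³
  commercially pure titanium: M = 1.04×10⁻³
  alloy steel: M = 0.756×10⁻³
  molybdenum: M = 0.675×10⁻³
  copper: M = 0.560×10⁻³
Magnesium alloy ranks first.

magnesium alloy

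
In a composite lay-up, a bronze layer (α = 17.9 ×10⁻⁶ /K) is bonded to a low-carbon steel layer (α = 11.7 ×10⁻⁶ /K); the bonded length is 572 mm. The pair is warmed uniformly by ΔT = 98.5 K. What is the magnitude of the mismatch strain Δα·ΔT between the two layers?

6.11×10⁻⁴

Δα = |17.9 − 11.7|×10⁻⁶/K = 6.20×10⁻⁶/K.
Mismatch strain = Δα·ΔT = 6.20×10⁻⁶ × 98.5 = 6.11×10⁻⁴.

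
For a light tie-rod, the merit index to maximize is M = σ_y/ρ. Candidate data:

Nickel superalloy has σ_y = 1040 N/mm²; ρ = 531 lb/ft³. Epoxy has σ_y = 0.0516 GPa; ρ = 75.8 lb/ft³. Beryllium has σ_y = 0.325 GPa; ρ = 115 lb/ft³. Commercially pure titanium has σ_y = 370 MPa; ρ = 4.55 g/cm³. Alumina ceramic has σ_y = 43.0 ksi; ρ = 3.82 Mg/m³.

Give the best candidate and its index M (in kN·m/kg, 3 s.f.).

Convert each candidate to consistent units, then evaluate M:
  nickel superalloy: σ_y = 1040 MPa, ρ = 8506 kg/m³
  epoxy: σ_y = 51.60 MPa, ρ = 1214 kg/m³
  beryllium: σ_y = 325.0 MPa, ρ = 1842 kg/m³
  commercially pure titanium: σ_y = 370.0 MPa, ρ = 4550 kg/m³
  alumina ceramic: σ_y = 296.5 MPa, ρ = 3820 kg/m³
  beryllium: M = 176 kN·m/kg
  nickel superalloy: M = 122 kN·m/kg
  commercially pure titanium: M = 81.3 kN·m/kg
  alumina ceramic: M = 77.6 kN·m/kg
  epoxy: M = 42.5 kN·m/kg
Beryllium has the largest M.

beryllium, M = 176 kN·m/kg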